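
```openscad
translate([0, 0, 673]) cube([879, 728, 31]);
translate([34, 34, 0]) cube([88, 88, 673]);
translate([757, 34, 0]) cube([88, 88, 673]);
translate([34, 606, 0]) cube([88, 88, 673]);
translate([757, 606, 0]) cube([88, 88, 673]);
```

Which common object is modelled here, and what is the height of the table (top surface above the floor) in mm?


A table. The table height is 704 mm.

A 879×728×31 slab sits at z = 673 on four 88 mm square posts — a table. The top surface is at 673 + 31 = 704 mm.


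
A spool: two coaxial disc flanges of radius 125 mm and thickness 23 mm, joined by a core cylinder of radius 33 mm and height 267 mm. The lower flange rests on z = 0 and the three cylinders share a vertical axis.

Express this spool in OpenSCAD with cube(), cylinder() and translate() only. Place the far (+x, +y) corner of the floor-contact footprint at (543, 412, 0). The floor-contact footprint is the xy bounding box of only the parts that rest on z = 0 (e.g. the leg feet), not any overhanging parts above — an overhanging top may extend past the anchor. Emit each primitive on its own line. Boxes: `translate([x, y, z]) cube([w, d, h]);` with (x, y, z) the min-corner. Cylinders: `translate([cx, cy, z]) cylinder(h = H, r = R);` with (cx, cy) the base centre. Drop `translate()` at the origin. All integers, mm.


translate([418, 287, 0]) cylinder(h = 23, r = 125);
translate([418, 287, 23]) cylinder(h = 267, r = 33);
translate([418, 287, 290]) cylinder(h = 23, r = 125);


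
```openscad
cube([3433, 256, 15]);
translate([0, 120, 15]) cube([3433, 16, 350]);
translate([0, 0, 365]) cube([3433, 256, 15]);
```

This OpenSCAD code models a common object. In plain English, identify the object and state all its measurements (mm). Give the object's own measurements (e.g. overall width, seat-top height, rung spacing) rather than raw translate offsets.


An I-beam lying along x, 3433 mm long. Overall section height 380 mm. Two flanges 256 mm wide (y) and 15 mm thick, one on the floor and one at the top; a web 16 mm thick runs between them, centred on the flange width.


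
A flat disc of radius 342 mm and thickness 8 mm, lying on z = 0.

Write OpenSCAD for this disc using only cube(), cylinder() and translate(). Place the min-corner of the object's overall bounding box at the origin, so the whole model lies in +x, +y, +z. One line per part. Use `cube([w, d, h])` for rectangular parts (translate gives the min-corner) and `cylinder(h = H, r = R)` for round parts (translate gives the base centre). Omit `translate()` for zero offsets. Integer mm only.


translate([342, 342, 0]) cylinder(h = 8, r = 342);


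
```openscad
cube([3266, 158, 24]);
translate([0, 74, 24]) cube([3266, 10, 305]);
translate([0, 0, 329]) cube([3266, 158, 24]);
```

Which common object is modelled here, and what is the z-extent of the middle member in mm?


An I-beam. The web height is 305 mm.

Two wide flanges with a thin centred web — an I-beam. Overall 353 mm minus two 24 mm flanges gives a web of 353 − 2·24 = 305 mm.


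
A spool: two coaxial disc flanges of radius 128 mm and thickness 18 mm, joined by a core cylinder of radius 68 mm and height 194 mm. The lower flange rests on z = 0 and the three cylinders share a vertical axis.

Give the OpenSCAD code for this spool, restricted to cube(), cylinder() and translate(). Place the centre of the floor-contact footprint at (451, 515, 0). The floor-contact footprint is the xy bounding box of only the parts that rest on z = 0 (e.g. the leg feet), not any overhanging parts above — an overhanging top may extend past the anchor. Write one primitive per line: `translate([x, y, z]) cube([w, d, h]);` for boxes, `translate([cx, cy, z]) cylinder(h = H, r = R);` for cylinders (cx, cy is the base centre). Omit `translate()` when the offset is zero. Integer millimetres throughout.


translate([451, 515, 0]) cylinder(h = 18, r = 128);
translate([451, 515, 18]) cylinder(h = 194, r = 68);
translate([451, 515, 212]) cylinder(h = 18, r = 128);


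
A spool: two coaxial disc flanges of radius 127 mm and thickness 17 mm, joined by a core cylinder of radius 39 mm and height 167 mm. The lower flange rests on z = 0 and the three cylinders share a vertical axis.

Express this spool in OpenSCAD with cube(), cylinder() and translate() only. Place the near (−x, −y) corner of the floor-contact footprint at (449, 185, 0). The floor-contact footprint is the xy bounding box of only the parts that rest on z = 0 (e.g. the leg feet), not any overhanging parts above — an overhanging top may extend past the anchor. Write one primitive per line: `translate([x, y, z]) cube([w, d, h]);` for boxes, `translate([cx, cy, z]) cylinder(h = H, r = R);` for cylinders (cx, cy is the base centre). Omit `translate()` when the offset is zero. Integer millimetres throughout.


translate([576, 312, 0]) cylinder(h = 17, r = 127);
translate([576, 312, 17]) cylinder(h = 167, r = 39);
translate([576, 312, 184]) cylinder(h = 17, r = 127);


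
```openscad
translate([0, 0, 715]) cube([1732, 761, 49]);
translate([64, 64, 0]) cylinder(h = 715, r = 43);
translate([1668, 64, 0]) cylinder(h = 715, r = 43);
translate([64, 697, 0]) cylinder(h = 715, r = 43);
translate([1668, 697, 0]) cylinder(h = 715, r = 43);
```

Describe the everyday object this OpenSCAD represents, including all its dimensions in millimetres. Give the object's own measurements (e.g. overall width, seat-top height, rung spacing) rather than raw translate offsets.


A rectangular dining table. The top is 1732×761×49 mm with its upper surface at z = 764 mm. It stands on four round legs of 86 mm diameter, each leg's bounding box inset 21 mm from the nearest pair of top edges, running from the floor to the underside of the top.


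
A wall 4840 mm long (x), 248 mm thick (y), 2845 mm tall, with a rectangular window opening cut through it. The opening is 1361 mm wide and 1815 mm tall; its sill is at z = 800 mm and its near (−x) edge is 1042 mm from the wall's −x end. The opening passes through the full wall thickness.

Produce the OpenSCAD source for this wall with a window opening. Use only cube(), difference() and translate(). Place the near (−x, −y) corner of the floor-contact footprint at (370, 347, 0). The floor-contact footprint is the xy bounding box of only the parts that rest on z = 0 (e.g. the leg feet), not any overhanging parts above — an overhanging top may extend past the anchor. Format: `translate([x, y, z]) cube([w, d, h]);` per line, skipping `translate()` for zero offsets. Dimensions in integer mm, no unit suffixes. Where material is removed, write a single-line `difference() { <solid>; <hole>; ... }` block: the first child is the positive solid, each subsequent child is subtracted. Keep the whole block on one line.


difference() { translate([370, 347, 0]) cube([4840, 248, 2845]); translate([1412, 347, 800]) cube([1361, 248, 1815]); }


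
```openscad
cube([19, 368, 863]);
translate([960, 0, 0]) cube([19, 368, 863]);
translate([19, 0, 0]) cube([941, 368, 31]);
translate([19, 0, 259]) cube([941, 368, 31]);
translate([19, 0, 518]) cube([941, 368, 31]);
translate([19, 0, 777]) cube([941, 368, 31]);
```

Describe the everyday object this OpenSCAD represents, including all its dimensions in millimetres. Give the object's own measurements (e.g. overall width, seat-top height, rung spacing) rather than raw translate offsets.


An open bookshelf. Two side panels, each 19 mm thick, 368 mm deep and 863 mm tall, stand 979 mm apart (outside-to-outside). Between them sit 4 shelves, each 31 mm thick and 368 mm deep, spanning the full gap between the sides. The bottom shelf rests on the floor (its underside at z = 0) and the clear gap between one shelf's top and the next shelf's underside is 228 mm.


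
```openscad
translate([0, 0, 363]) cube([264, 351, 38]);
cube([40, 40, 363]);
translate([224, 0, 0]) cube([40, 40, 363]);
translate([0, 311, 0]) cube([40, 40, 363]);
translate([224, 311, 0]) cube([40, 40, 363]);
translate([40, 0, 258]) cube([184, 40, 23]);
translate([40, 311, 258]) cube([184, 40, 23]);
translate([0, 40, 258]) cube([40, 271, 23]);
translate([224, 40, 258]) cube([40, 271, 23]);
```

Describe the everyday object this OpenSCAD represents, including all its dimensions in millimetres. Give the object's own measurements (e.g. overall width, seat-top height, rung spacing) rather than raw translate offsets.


A four-legged stool. The seat is a 264×351×38 mm slab whose top surface is at z = 401 mm; four square legs, each 40×40 mm in cross-section, run from the floor (z = 0) to the underside of the seat, each flush with a corner of the seat. Four stretchers, 40 mm wide and 23 mm tall, connect adjacent legs with their undersides at z = 258 mm, each running between the inner faces of the legs it joins and aligned with the legs' outer faces on the other axis.


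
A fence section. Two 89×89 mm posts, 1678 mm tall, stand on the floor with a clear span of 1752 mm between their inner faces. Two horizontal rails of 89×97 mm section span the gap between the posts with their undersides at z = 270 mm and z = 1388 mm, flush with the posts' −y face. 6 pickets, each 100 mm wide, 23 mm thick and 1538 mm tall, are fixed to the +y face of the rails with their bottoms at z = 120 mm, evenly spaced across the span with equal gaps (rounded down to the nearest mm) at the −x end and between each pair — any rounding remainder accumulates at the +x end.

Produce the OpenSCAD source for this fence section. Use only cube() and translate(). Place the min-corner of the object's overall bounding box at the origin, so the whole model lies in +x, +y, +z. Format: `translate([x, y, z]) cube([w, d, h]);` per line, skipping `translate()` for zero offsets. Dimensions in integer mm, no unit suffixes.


cube([89, 89, 1678]);
translate([1841, 0, 0]) cube([89, 89, 1678]);
translate([89, 0, 270]) cube([1752, 89, 97]);
translate([89, 0, 1388]) cube([1752, 89, 97]);
translate([253, 89, 120]) cube([100, 23, 1538]);
translate([517, 89, 120]) cube([100, 23, 1538]);
translate([781, 89, 120]) cube([100, 23, 1538]);
translate([1045, 89, 120]) cube([100, 23, 1538]);
translate([1309, 89, 120]) cube([100, 23, 1538]);
translate([1573, 89, 120]) cube([100, 23, 1538]);


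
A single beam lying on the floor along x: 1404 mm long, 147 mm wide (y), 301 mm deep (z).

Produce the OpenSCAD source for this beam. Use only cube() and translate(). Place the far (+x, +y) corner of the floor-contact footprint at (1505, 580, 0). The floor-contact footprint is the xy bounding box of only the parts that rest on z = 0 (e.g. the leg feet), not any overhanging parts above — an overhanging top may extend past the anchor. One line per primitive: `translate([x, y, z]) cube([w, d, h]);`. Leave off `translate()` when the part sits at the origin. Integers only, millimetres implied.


translate([101, 433, 0]) cube([1404, 147, 301]);


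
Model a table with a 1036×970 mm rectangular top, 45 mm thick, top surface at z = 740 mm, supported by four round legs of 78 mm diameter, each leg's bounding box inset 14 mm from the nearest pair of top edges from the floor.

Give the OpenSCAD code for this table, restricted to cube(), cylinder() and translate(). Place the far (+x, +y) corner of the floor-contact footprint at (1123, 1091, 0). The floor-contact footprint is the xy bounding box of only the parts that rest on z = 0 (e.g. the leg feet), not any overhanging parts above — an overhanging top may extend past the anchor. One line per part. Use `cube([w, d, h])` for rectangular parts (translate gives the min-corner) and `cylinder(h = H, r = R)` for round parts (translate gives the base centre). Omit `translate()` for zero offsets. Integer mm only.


translate([101, 135, 695]) cube([1036, 970, 45]);
translate([154, 188, 0]) cylinder(h = 695, r = 39);
translate([1084, 188, 0]) cylinder(h = 695, r = 39);
translate([154, 1052, 0]) cylinder(h = 695, r = 39);
translate([1084, 1052, 0]) cylinder(h = 695, r = 39);


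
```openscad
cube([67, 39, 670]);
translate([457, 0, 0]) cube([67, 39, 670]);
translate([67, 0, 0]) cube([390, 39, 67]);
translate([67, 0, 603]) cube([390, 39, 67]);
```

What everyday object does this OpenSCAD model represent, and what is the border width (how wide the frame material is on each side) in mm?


A picture frame. The border width is 67 mm.

Four thin pieces enclosing a rectangular opening — a picture frame. The two full-height stiles are 670 mm tall; the top rail sits at z = 603 and is 67 mm tall, so the border above the opening is 670 − 603 = 67 mm, matching the stile x-width.


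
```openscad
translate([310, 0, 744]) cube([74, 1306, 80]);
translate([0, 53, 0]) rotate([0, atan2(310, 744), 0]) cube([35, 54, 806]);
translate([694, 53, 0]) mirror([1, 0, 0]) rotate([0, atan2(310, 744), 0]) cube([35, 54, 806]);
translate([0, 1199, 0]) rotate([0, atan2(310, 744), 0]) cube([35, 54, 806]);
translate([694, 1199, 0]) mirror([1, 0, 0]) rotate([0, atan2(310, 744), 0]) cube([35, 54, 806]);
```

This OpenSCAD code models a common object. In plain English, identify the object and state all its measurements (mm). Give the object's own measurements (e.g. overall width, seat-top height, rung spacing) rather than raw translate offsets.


A sawhorse. A 74×1306×80 mm beam (x, y, z) sits on two A-frame leg pairs. Each pair is two raked legs of 35×54 mm section (54 mm along y) splaying symmetrically in x. Each leg rises 744 mm vertically over 310 mm of horizontal reach and is 806 mm long along its own axis. Every leg's outer bottom edge rests on the floor and its outer top edge meets a bottom edge of the beam — the left legs (tilting toward +x) meet the beam's −x bottom edge, the right legs (their mirror images, tilting toward −x) meet its +x bottom edge — so the leg tops tuck under the beam, the beam's underside is 744 mm above the floor, and the feet are 694 mm apart outside-to-outside with the beam centred between them. The two leg pairs are set in 53 mm from either end of the beam.


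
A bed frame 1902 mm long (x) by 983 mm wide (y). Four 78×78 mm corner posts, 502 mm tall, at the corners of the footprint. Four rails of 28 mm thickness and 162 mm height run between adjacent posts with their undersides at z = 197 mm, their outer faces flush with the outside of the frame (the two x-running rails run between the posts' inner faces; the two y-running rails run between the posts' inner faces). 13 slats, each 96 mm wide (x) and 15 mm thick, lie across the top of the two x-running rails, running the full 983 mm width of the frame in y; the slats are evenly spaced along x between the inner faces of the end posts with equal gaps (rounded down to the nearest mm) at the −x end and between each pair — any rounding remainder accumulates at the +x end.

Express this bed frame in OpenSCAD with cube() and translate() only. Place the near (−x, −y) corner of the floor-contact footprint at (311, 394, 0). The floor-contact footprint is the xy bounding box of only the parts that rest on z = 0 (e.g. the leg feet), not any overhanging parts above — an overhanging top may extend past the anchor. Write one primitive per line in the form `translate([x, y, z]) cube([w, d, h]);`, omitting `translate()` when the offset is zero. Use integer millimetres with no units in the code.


translate([311, 394, 0]) cube([78, 78, 502]);
translate([311, 1299, 0]) cube([78, 78, 502]);
translate([2135, 394, 0]) cube([78, 78, 502]);
translate([2135, 1299, 0]) cube([78, 78, 502]);
translate([389, 394, 197]) cube([1746, 28, 162]);
translate([389, 1349, 197]) cube([1746, 28, 162]);
translate([311, 472, 197]) cube([28, 827, 162]);
translate([2185, 472, 197]) cube([28, 827, 162]);
translate([424, 394, 359]) cube([96, 983, 15]);
translate([555, 394, 359]) cube([96, 983, 15]);
translate([686, 394, 359]) cube([96, 983, 15]);
translate([817, 394, 359]) cube([96, 983, 15]);
translate([948, 394, 359]) cube([96, 983, 15]);
translate([1079, 394, 359]) cube([96, 983, 15]);
translate([1210, 394, 359]) cube([96, 983, 15]);
translate([1341, 394, 359]) cube([96, 983, 15]);
translate([1472, 394, 359]) cube([96, 983, 15]);
translate([1603, 394, 359]) cube([96, 983, 15]);
translate([1734, 394, 359]) cube([96, 983, 15]);
translate([1865, 394, 359]) cube([96, 983, 15]);
translate([1996, 394, 359]) cube([96, 983, 15]);


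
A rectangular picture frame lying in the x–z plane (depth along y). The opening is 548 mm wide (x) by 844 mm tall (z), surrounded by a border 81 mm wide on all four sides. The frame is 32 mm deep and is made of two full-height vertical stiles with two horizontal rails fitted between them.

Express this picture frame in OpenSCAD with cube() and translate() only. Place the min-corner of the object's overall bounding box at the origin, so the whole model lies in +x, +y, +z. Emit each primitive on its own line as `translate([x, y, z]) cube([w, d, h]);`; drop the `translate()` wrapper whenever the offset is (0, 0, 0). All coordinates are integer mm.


cube([81, 32, 1006]);
translate([629, 0, 0]) cube([81, 32, 1006]);
translate([81, 0, 0]) cube([548, 32, 81]);
translate([81, 0, 925]) cube([548, 32, 81]);


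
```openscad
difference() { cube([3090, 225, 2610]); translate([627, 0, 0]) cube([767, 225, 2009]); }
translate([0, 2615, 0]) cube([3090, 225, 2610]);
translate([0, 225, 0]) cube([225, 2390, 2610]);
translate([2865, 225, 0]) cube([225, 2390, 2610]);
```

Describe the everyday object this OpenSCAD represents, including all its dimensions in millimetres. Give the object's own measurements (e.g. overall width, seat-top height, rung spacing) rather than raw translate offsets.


A single room: four walls, each 2610 mm tall and 225 mm thick, enclosing an outside footprint 3090×2840 mm (x × y), no floor or roof. The front and back walls (−y and +y sides) run the full x-width; the side walls fit between their inner faces. A door opening 767 mm wide and 2009 mm tall is cut through the front wall from the floor up, its −x edge 627 mm from the wall's −x end.


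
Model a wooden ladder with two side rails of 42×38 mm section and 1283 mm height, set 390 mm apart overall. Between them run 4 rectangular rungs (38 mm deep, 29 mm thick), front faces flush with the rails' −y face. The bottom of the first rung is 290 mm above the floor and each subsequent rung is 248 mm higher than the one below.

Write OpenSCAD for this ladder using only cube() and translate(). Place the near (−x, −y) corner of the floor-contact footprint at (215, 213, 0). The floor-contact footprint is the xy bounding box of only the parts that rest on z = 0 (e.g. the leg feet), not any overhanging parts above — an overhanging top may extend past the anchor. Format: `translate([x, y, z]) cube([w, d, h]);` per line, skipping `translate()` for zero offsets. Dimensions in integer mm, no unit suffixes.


translate([215, 213, 0]) cube([42, 38, 1283]);
translate([563, 213, 0]) cube([42, 38, 1283]);
translate([257, 213, 290]) cube([306, 38, 29]);
translate([257, 213, 538]) cube([306, 38, 29]);
translate([257, 213, 786]) cube([306, 38, 29]);
translate([257, 213, 1034]) cube([306, 38, 29]);


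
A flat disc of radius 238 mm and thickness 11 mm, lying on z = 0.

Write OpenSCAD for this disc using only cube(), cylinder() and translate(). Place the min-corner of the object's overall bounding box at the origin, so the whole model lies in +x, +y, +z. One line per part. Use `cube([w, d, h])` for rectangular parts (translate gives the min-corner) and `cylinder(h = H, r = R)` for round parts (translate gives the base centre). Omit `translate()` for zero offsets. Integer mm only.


translate([238, 238, 0]) cylinder(h = 11, r = 238);


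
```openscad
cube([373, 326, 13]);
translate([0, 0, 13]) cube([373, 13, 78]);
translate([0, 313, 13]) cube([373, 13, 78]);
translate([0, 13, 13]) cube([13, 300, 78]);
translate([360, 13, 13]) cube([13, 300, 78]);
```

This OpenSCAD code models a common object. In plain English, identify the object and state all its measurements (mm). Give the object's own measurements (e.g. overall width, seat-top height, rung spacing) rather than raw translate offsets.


An open-topped rectangular box: outside dimensions 373×326×91 mm, with a uniform wall and base thickness of 13 mm. The base is a full 373×326 slab on the floor; four walls sit on top of the base. The front and back walls (the −y and +y sides) span the full width; the two side walls fit between them.


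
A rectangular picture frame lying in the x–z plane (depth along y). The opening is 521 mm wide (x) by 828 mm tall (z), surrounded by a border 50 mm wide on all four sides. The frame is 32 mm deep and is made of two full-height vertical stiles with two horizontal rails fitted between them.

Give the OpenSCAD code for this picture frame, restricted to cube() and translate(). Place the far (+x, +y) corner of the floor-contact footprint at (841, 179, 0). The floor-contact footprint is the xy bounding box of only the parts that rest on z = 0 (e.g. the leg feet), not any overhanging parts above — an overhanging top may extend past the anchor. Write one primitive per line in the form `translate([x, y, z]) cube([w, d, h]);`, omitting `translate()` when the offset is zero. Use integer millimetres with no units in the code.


translate([220, 147, 0]) cube([50, 32, 928]);
translate([791, 147, 0]) cube([50, 32, 928]);
translate([270, 147, 0]) cube([521, 32, 50]);
translate([270, 147, 878]) cube([521, 32, 50]);


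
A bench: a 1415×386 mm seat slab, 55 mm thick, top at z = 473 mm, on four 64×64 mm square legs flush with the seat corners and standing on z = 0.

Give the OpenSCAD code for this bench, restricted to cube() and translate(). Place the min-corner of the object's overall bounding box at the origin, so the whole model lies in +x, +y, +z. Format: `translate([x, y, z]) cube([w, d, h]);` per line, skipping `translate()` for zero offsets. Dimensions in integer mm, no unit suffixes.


translate([0, 0, 418]) cube([1415, 386, 55]);
cube([64, 64, 418]);
translate([0, 322, 0]) cube([64, 64, 418]);
translate([1351, 0, 0]) cube([64, 64, 418]);
translate([1351, 322, 0]) cube([64, 64, 418]);


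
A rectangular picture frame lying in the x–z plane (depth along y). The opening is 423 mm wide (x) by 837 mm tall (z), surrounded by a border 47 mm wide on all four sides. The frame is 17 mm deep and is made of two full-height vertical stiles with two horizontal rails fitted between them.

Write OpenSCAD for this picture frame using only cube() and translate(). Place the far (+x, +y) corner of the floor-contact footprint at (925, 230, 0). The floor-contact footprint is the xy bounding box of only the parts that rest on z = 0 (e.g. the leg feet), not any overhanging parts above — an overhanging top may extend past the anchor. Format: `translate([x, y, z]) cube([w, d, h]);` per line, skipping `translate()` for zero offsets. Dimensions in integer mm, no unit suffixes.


translate([408, 213, 0]) cube([47, 17, 931]);
translate([878, 213, 0]) cube([47, 17, 931]);
translate([455, 213, 0]) cube([423, 17, 47]);
translate([455, 213, 884]) cube([423, 17, 47]);


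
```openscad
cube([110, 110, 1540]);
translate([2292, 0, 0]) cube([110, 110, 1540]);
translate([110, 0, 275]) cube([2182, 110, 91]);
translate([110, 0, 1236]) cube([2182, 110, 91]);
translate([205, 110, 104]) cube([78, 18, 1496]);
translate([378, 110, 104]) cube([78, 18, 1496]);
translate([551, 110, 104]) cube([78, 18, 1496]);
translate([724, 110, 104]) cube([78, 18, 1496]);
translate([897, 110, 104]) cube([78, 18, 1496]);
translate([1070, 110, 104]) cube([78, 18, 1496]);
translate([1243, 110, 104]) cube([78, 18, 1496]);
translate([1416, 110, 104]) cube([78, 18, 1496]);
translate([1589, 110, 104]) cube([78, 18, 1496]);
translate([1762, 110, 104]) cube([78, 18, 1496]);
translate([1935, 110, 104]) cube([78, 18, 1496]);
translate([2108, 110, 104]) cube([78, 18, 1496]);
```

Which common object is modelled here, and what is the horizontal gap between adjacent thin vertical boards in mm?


A fence section. The picket gap is 95 mm.

Two posts, two rails, 12 pickets — a fence section. Span 2182 mm holds 12 pickets of 78 mm with 13 equal gaps: ⌊(2182 − 12·78) / 13⌋ = 95 mm.


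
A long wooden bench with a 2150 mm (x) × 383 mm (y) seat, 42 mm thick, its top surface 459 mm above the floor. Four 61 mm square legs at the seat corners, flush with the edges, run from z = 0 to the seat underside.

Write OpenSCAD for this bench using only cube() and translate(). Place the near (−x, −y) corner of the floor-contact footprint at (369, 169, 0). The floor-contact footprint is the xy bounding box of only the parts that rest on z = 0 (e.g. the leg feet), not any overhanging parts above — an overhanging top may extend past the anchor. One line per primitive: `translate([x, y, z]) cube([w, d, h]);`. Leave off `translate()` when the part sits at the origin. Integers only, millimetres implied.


translate([369, 169, 417]) cube([2150, 383, 42]);
translate([369, 169, 0]) cube([61, 61, 417]);
translate([369, 491, 0]) cube([61, 61, 417]);
translate([2458, 169, 0]) cube([61, 61, 417]);
translate([2458, 491, 0]) cube([61, 61, 417]);


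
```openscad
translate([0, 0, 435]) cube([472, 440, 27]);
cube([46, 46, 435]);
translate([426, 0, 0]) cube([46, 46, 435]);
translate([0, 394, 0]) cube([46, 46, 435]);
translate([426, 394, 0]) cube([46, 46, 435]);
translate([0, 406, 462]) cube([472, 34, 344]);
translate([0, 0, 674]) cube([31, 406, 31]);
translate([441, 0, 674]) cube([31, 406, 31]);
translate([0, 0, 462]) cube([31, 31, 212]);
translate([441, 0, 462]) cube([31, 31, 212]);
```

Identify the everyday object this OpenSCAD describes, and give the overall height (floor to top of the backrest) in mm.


A chair. The overall height is 806 mm.

A slab on four corner posts with a tall panel at the back — a chair. The seat slab sits at z = 435 with thickness 27, and the 344 mm backrest starts at the seat top, so the overall height is 435 + 27 + 344 = 806 mm.


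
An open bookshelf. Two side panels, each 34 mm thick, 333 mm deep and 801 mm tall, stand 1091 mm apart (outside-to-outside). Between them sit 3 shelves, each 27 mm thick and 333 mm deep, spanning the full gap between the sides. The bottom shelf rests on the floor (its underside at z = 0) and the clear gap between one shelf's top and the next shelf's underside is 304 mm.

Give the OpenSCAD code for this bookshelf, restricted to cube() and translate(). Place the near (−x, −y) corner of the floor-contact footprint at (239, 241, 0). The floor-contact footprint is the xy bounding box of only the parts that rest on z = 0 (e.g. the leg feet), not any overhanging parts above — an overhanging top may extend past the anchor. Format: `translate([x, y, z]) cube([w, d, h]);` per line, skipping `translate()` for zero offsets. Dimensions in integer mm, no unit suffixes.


translate([239, 241, 0]) cube([34, 333, 801]);
translate([1296, 241, 0]) cube([34, 333, 801]);
translate([273, 241, 0]) cube([1023, 333, 27]);
translate([273, 241, 331]) cube([1023, 333, 27]);
translate([273, 241, 662]) cube([1023, 333, 27]);


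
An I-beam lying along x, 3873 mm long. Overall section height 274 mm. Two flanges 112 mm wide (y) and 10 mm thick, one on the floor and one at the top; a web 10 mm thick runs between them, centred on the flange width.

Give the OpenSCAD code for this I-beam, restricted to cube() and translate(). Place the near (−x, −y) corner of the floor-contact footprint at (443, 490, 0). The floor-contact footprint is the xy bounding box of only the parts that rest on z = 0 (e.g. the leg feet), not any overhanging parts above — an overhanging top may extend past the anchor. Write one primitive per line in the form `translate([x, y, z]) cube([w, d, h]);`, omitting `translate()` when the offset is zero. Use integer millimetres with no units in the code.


translate([443, 490, 0]) cube([3873, 112, 10]);
translate([443, 541, 10]) cube([3873, 10, 254]);
translate([443, 490, 264]) cube([3873, 112, 10]);


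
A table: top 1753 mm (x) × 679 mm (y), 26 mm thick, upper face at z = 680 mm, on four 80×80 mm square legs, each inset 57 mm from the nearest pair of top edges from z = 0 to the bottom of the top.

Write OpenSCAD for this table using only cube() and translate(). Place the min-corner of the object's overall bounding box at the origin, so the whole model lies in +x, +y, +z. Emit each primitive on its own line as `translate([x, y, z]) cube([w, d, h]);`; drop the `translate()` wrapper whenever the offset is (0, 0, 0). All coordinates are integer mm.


translate([0, 0, 654]) cube([1753, 679, 26]);
translate([57, 57, 0]) cube([80, 80, 654]);
translate([1616, 57, 0]) cube([80, 80, 654]);
translate([57, 542, 0]) cube([80, 80, 654]);
translate([1616, 542, 0]) cube([80, 80, 654]);


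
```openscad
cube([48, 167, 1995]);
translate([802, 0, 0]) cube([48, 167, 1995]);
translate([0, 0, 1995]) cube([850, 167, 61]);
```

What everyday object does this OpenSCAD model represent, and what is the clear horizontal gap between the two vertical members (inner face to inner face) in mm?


A door frame. The clear opening width is 754 mm.

Two 1995 mm tall posts with a header on top — a door frame. The left jamb is 48 mm wide at x = 0; the right jamb starts at x = 802. The clear opening is 802 − 48 = 754 mm.


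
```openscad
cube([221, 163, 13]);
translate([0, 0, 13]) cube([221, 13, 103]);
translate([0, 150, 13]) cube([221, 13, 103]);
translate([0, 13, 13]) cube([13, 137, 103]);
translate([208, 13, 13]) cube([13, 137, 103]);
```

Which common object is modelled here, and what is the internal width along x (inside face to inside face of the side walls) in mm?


An open box. The internal width is 195 mm.

A 221×163 base slab with four walls standing on it — an open box. The base is 221 mm wide and the walls are 13 mm thick, so the internal width is 221 − 2 × 13 = 195 mm.


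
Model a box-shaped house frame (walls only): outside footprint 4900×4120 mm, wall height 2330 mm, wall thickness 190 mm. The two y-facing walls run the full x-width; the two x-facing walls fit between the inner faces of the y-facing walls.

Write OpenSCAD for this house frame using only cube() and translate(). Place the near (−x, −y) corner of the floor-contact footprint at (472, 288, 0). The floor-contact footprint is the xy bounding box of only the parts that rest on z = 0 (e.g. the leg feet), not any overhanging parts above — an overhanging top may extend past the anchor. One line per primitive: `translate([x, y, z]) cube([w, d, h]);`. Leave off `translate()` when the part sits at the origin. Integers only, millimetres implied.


translate([472, 288, 0]) cube([4900, 190, 2330]);
translate([472, 4218, 0]) cube([4900, 190, 2330]);
translate([472, 478, 0]) cube([190, 3740, 2330]);
translate([5182, 478, 0]) cube([190, 3740, 2330]);


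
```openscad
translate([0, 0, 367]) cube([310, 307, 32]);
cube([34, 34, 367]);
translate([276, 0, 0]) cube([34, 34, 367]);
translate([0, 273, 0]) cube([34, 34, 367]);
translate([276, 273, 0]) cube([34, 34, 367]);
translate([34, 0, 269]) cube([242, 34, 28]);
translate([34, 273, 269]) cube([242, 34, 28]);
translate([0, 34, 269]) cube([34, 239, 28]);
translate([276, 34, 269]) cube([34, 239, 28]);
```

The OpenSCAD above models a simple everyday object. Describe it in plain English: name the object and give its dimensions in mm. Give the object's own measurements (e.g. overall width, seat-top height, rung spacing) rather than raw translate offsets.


A four-legged stool. The seat is a 310×307×32 mm slab whose top surface is at z = 399 mm; four square legs, each 34×34 mm in cross-section, run from the floor (z = 0) to the underside of the seat, each flush with a corner of the seat. Four stretchers, 34 mm wide and 28 mm tall, connect adjacent legs with their undersides at z = 269 mm, each running between the inner faces of the legs it joins and aligned with the legs' outer faces on the other axis.


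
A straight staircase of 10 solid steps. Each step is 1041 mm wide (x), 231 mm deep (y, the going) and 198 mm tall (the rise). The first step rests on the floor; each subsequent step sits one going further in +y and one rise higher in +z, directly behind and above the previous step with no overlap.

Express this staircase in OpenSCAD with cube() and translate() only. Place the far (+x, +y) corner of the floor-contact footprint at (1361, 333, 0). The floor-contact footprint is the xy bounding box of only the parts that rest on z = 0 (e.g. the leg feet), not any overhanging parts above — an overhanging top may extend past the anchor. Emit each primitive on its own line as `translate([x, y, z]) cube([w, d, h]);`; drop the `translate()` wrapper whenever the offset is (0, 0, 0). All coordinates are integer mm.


translate([320, 102, 0]) cube([1041, 231, 198]);
translate([320, 333, 198]) cube([1041, 231, 198]);
translate([320, 564, 396]) cube([1041, 231, 198]);
translate([320, 795, 594]) cube([1041, 231, 198]);
translate([320, 1026, 792]) cube([1041, 231, 198]);
translate([320, 1257, 990]) cube([1041, 231, 198]);
translate([320, 1488, 1188]) cube([1041, 231, 198]);
translate([320, 1719, 1386]) cube([1041, 231, 198]);
translate([320, 1950, 1584]) cube([1041, 231, 198]);
translate([320, 2181, 1782]) cube([1041, 231, 198]);


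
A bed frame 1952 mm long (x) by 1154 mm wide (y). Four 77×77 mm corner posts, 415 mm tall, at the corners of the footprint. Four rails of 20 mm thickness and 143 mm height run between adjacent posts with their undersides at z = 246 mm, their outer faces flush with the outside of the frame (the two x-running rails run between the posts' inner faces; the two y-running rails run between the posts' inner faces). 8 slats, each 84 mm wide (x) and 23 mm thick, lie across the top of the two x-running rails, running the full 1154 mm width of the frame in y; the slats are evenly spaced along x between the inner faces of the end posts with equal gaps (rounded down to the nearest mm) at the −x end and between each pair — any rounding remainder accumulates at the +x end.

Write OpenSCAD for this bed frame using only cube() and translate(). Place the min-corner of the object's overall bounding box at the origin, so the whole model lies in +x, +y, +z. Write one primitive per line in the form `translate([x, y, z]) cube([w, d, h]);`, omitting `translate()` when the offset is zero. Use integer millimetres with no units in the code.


cube([77, 77, 415]);
translate([0, 1077, 0]) cube([77, 77, 415]);
translate([1875, 0, 0]) cube([77, 77, 415]);
translate([1875, 1077, 0]) cube([77, 77, 415]);
translate([77, 0, 246]) cube([1798, 20, 143]);
translate([77, 1134, 246]) cube([1798, 20, 143]);
translate([0, 77, 246]) cube([20, 1000, 143]);
translate([1932, 77, 246]) cube([20, 1000, 143]);
translate([202, 0, 389]) cube([84, 1154, 23]);
translate([411, 0, 389]) cube([84, 1154, 23]);
translate([620, 0, 389]) cube([84, 1154, 23]);
translate([829, 0, 389]) cube([84, 1154, 23]);
translate([1038, 0, 389]) cube([84, 1154, 23]);
translate([1247, 0, 389]) cube([84, 1154, 23]);
translate([1456, 0, 389]) cube([84, 1154, 23]);
translate([1665, 0, 389]) cube([84, 1154, 23]);


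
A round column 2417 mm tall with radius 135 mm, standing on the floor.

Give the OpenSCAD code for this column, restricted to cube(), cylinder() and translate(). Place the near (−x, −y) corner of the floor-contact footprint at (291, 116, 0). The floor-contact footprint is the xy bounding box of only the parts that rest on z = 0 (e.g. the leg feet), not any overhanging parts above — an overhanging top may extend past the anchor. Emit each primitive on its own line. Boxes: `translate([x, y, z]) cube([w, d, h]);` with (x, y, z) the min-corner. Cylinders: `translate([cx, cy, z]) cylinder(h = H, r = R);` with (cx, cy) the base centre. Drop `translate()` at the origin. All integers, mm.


translate([426, 251, 0]) cylinder(h = 2417, r = 135);


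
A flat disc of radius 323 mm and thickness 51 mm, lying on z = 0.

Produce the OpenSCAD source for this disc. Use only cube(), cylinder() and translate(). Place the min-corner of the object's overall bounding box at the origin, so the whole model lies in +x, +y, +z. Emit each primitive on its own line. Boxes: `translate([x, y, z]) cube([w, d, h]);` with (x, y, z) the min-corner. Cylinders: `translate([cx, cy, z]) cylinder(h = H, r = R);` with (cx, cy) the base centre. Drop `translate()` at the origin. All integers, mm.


translate([323, 323, 0]) cylinder(h = 51, r = 323);


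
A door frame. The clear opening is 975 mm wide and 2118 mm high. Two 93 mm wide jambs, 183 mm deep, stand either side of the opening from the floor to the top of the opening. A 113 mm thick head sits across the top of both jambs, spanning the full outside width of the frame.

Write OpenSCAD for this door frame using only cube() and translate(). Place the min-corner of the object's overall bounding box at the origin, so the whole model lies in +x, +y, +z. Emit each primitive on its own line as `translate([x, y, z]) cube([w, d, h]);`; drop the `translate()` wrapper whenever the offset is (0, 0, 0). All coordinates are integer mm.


cube([93, 183, 2118]);
translate([1068, 0, 0]) cube([93, 183, 2118]);
translate([0, 0, 2118]) cube([1161, 183, 113]);


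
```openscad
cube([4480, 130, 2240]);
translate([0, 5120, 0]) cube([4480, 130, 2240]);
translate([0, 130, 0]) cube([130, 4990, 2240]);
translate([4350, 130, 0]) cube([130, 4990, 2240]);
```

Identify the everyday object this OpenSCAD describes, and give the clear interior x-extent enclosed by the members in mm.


A house (or room) frame. The interior width is 4220 mm.

Four 2240 mm walls enclosing a rectangle with no floor or roof — a room or house frame. Outside width is 4480 mm and wall thickness is 130 mm, so the interior width is 4480 − 2 × 130 = 4220 mm.


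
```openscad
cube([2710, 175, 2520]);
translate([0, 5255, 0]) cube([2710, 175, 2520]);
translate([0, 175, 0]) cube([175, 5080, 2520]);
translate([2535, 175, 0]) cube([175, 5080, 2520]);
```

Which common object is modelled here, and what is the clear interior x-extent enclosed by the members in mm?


A house (or room) frame. The interior width is 2360 mm.

Four 2520 mm walls enclosing a rectangle with no floor or roof — a room or house frame. Outside width is 2710 mm and wall thickness is 175 mm, so the interior width is 2710 − 2 × 175 = 2360 mm.


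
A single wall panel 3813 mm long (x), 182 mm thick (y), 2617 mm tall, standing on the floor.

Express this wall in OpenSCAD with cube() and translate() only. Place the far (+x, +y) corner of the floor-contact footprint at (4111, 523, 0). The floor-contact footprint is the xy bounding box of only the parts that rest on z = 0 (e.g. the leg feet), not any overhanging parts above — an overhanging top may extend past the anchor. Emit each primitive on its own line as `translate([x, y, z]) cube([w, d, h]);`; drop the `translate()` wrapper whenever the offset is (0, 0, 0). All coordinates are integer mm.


translate([298, 341, 0]) cube([3813, 182, 2617]);


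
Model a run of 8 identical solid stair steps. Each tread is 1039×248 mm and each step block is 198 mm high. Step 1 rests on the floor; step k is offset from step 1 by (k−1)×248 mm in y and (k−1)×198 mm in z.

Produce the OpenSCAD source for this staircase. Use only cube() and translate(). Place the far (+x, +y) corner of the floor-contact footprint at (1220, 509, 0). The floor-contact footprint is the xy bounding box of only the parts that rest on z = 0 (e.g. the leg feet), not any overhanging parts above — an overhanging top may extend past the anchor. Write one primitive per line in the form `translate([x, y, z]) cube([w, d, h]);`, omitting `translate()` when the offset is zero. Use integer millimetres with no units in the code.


translate([181, 261, 0]) cube([1039, 248, 198]);
translate([181, 509, 198]) cube([1039, 248, 198]);
translate([181, 757, 396]) cube([1039, 248, 198]);
translate([181, 1005, 594]) cube([1039, 248, 198]);
translate([181, 1253, 792]) cube([1039, 248, 198]);
translate([181, 1501, 990]) cube([1039, 248, 198]);
translate([181, 1749, 1188]) cube([1039, 248, 198]);
translate([181, 1997, 1386]) cube([1039, 248, 198]);


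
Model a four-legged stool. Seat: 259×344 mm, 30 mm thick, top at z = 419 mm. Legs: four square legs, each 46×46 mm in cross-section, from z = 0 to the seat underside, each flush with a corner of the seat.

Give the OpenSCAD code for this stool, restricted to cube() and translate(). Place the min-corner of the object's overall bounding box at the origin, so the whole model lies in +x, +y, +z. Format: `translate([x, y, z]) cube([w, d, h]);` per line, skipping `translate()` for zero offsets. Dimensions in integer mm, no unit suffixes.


translate([0, 0, 389]) cube([259, 344, 30]);
cube([46, 46, 389]);
translate([213, 0, 0]) cube([46, 46, 389]);
translate([0, 298, 0]) cube([46, 46, 389]);
translate([213, 298, 0]) cube([46, 46, 389]);
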